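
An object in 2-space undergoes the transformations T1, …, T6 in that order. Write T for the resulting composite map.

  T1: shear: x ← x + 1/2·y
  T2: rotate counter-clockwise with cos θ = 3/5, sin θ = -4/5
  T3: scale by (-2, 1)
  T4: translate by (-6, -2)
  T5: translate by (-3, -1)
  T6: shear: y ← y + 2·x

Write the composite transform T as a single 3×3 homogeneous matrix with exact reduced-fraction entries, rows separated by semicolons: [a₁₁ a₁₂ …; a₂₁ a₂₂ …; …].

T1 = [1 1/2 0; 0 1 0; 0 0 1]
T2·T1 = [3/5 11/10 0; -4/5 1/5 0; 0 0 1]
T3·…·T1 = [-6/5 -11/5 0; -4/5 1/5 0; 0 0 1]
T4·…·T1 = [-6/5 -11/5 -6; -4/5 1/5 -2; 0 0 1]
T5·…·T1 = [-6/5 -11/5 -9; -4/5 1/5 -3; 0 0 1]
T6·…·T1 = [-6/5 -11/5 -9; -16/5 -21/5 -21; 0 0 1]

T = [-6/5 -11/5 -9; -16/5 -21/5 -21; 0 0 1]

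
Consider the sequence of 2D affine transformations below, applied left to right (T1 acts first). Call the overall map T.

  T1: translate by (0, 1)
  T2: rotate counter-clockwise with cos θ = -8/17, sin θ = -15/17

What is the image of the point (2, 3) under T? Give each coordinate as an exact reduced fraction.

T1 translate by (0, 1): (2, 3) → (2, 4)
T2 rotate counter-clockwise with cos θ = -8/17, sin θ = -15/17: (2, 4) → (44/17, -62/17)

T(p) = (44/17, -62/17)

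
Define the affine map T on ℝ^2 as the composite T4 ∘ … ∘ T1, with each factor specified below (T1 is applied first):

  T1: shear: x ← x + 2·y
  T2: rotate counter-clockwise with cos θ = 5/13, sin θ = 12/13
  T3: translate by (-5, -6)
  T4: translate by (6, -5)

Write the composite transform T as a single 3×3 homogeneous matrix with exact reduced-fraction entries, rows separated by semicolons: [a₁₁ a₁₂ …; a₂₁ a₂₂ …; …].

T1 = [1 2 0; 0 1 0; 0 0 1]
T2·T1 = [5/13 -2/13 0; 12/13 29/13 0; 0 0 1]
T3·…·T1 = [5/13 -2/13 -5; 12/13 29/13 -6; 0 0 1]
T4·…·T1 = [5/13 -2/13 1; 12/13 29/13 -11; 0 0 1]

T = [5/13 -2/13 1; 12/13 29/13 -11; 0 0 1]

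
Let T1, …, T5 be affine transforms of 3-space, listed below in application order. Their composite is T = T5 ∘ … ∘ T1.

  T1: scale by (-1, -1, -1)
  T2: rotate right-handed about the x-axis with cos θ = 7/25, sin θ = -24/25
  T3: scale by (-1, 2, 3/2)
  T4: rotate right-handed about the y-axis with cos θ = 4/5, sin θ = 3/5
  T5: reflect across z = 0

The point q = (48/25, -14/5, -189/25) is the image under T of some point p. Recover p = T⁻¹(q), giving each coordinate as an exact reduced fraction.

T1 = [-1 0 0 0; 0 -1 0 0; 0 0 -1 0; 0 0 0 1]
T2·T1 = [-1 0 0 0; 0 -7/25 -24/25 0; 0 24/25 -7/25 0; 0 0 0 1]
T3·…·T1 = [1 0 0 0; 0 -14/25 -48/25 0; 0 36/25 -21/50 0; 0 0 0 1]
T4·…·T1 = [4/5 108/125 -63/250 0; 0 -14/25 -48/25 0; -3/5 144/125 -42/125 0; 0 0 0 1]
T5·…·T1 = [4/5 108/125 -63/250 0; 0 -14/25 -48/25 0; 3/5 -144/125 42/125 0; 0 0 0 1]
det M = -3; M⁻¹ = [4/5 0 3/5 0; 48/125 -7/50 -64/125 0; -14/125 -12/25 56/375 0; 0 0 0 1]
M⁻¹ · (48/25, -14/5, -189/25)ᵀ = (-3, 5, 0)ᵀ

p = (-3, 5, 0)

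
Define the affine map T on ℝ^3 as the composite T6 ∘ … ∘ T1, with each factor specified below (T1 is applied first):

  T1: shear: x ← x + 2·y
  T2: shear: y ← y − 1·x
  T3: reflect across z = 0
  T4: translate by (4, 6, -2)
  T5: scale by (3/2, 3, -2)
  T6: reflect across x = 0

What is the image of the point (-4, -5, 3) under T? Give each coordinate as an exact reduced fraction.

T(p) = (15, 45, 10)

T1 shear: x ← x + 2·y: (-4, -5, 3) → (-14, -5, 3)
T2 shear: y ← y − 1·x: (-14, -5, 3) → (-14, 9, 3)
T3 reflect across z = 0: (-14, 9, 3) → (-14, 9, -3)
T4 translate by (4, 6, -2): (-14, 9, -3) → (-10, 15, -5)
T5 scale by (3/2, 3, -2): (-10, 15, -5) → (-15, 45, 10)
T6 reflect across x = 0: (-15, 45, 10) → (15, 45, 10)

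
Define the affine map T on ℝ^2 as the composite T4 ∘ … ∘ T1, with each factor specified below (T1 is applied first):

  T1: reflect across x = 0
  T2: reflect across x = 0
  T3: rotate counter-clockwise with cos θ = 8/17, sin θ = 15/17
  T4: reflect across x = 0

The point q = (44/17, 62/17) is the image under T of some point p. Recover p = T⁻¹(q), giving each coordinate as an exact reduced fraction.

T1 = [-1 0 0; 0 1 0; 0 0 1]
T2·T1 = [1 0 0; 0 1 0; 0 0 1]
T3·…·T1 = [8/17 -15/17 0; 15/17 8/17 0; 0 0 1]
T4·…·T1 = [-8/17 15/17 0; 15/17 8/17 0; 0 0 1]
det M = -1; M⁻¹ = [-8/17 15/17 0; 15/17 8/17 0; 0 0 1]
M⁻¹ · (44/17, 62/17)ᵀ = (2, 4)ᵀ

p = (2, 4)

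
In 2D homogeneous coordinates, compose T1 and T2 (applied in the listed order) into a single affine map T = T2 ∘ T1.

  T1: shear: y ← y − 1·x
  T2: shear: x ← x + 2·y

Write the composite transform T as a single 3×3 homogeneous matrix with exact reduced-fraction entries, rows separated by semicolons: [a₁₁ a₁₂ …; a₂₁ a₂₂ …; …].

T = [-1 2 0; -1 1 0; 0 0 1]

T1 = [1 0 0; -1 1 0; 0 0 1]
T2·T1 = [-1 2 0; -1 1 0; 0 0 1]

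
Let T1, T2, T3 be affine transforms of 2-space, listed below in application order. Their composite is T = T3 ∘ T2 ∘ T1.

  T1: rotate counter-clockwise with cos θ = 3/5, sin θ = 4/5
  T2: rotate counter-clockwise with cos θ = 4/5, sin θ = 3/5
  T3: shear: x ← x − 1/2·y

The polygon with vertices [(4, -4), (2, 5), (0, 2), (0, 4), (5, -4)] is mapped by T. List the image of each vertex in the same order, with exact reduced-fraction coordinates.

T1 rotate counter-clockwise with cos θ = 3/5, sin θ = 4/5: (4, -4) → (28/5, 4/5); (2, 5) → (-14/5, 23/5); (0, 2) → (-8/5, 6/5); (0, 4) → (-16/5, 12/5); (5, -4) → (31/5, 8/5)
T2 rotate counter-clockwise with cos θ = 4/5, sin θ = 3/5: (28/5, 4/5) → (4, 4); (-14/5, 23/5) → (-5, 2); (-8/5, 6/5) → (-2, 0); (-16/5, 12/5) → (-4, 0); (31/5, 8/5) → (4, 5)
T3 shear: x ← x − 1/2·y: (4, 4) → (2, 4); (-5, 2) → (-6, 2); (-2, 0) → (-2, 0); (-4, 0) → (-4, 0); (4, 5) → (3/2, 5)

image vertices: (2, 4), (-6, 2), (-2, 0), (-4, 0), (3/2, 5)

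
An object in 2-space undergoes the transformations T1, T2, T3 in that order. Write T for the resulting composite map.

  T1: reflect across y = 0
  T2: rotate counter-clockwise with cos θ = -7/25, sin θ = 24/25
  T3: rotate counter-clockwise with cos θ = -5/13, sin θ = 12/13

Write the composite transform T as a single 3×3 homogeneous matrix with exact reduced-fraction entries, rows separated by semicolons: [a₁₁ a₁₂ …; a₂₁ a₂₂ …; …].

T1 = [1 0 0; 0 -1 0; 0 0 1]
T2·T1 = [-7/25 24/25 0; 24/25 7/25 0; 0 0 1]
T3·…·T1 = [-253/325 -204/325 0; -204/325 253/325 0; 0 0 1]

T = [-253/325 -204/325 0; -204/325 253/325 0; 0 0 1]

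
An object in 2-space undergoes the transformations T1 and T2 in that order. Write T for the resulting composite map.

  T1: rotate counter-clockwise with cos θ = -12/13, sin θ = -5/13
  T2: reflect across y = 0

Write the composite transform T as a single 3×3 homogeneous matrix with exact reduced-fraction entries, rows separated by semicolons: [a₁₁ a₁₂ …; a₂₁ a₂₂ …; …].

T1 = [-12/13 5/13 0; -5/13 -12/13 0; 0 0 1]
T2·T1 = [-12/13 5/13 0; 5/13 12/13 0; 0 0 1]

T = [-12/13 5/13 0; 5/13 12/13 0; 0 0 1]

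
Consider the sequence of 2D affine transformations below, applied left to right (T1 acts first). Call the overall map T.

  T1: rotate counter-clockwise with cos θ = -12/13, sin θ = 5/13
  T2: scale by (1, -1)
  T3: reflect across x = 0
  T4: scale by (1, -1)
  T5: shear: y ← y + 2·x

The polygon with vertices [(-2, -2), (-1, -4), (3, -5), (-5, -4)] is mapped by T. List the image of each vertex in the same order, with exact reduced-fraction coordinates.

image vertices: (-34/13, -54/13), (-32/13, -21/13), (11/13, 97/13), (-80/13, -137/13)

T1 rotate counter-clockwise with cos θ = -12/13, sin θ = 5/13: (-2, -2) → (34/13, 14/13); (-1, -4) → (32/13, 43/13); (3, -5) → (-11/13, 75/13); (-5, -4) → (80/13, 23/13)
T2 scale by (1, -1): (34/13, 14/13) → (34/13, -14/13); (32/13, 43/13) → (32/13, -43/13); (-11/13, 75/13) → (-11/13, -75/13); (80/13, 23/13) → (80/13, -23/13)
T3 reflect across x = 0: (34/13, -14/13) → (-34/13, -14/13); (32/13, -43/13) → (-32/13, -43/13); (-11/13, -75/13) → (11/13, -75/13); (80/13, -23/13) → (-80/13, -23/13)
T4 scale by (1, -1): (-34/13, -14/13) → (-34/13, 14/13); (-32/13, -43/13) → (-32/13, 43/13); (11/13, -75/13) → (11/13, 75/13); (-80/13, -23/13) → (-80/13, 23/13)
T5 shear: y ← y + 2·x: (-34/13, 14/13) → (-34/13, -54/13); (-32/13, 43/13) → (-32/13, -21/13); (11/13, 75/13) → (11/13, 97/13); (-80/13, 23/13) → (-80/13, -137/13)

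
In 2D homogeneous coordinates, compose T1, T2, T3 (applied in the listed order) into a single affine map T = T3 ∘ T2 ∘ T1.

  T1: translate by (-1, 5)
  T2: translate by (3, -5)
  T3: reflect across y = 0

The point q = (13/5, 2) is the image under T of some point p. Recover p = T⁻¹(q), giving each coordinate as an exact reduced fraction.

T1 = [1 0 -1; 0 1 5; 0 0 1]
T2·T1 = [1 0 2; 0 1 0; 0 0 1]
T3·…·T1 = [1 0 2; 0 -1 0; 0 0 1]
det M = -1; M⁻¹ = [1 0 -2; 0 -1 0; 0 0 1]
M⁻¹ · (13/5, 2)ᵀ = (3/5, -2)ᵀ

p = (3/5, -2)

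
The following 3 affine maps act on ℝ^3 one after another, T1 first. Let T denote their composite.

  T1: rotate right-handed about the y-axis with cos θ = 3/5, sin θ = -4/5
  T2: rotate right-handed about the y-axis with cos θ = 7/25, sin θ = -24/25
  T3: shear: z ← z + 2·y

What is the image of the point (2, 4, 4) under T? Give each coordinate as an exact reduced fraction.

T1 rotate right-handed about the y-axis with cos θ = 3/5, sin θ = -4/5: (2, 4, 4) → (-2, 4, 4)
T2 rotate right-handed about the y-axis with cos θ = 7/25, sin θ = -24/25: (-2, 4, 4) → (-22/5, 4, -4/5)
T3 shear: z ← z + 2·y: (-22/5, 4, -4/5) → (-22/5, 4, 36/5)

T(p) = (-22/5, 4, 36/5)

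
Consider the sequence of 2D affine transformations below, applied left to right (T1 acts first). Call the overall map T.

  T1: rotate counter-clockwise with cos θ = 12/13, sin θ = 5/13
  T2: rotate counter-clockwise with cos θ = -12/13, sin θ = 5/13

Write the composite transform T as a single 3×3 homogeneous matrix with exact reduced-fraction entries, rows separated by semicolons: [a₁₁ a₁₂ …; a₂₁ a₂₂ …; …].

T1 = [12/13 -5/13 0; 5/13 12/13 0; 0 0 1]
T2·T1 = [-1 0 0; 0 -1 0; 0 0 1]

T = [-1 0 0; 0 -1 0; 0 0 1]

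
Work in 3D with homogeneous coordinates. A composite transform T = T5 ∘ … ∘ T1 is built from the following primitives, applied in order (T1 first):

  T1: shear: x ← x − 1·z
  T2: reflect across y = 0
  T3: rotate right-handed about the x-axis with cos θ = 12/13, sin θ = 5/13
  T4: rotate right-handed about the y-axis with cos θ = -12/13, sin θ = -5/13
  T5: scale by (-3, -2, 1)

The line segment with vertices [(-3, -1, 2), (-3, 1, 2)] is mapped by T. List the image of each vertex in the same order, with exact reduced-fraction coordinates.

image vertices: (-1905/169, -4/13, -673/169), (-2055/169, 44/13, -553/169)

T1 shear: x ← x − 1·z: (-3, -1, 2) → (-5, -1, 2); (-3, 1, 2) → (-5, 1, 2)
T2 reflect across y = 0: (-5, -1, 2) → (-5, 1, 2); (-5, 1, 2) → (-5, -1, 2)
T3 rotate right-handed about the x-axis with cos θ = 12/13, sin θ = 5/13: (-5, 1, 2) → (-5, 2/13, 29/13); (-5, -1, 2) → (-5, -22/13, 19/13)
T4 rotate right-handed about the y-axis with cos θ = -12/13, sin θ = -5/13: (-5, 2/13, 29/13) → (635/169, 2/13, -673/169); (-5, -22/13, 19/13) → (685/169, -22/13, -553/169)
T5 scale by (-3, -2, 1): (635/169, 2/13, -673/169) → (-1905/169, -4/13, -673/169); (685/169, -22/13, -553/169) → (-2055/169, 44/13, -553/169)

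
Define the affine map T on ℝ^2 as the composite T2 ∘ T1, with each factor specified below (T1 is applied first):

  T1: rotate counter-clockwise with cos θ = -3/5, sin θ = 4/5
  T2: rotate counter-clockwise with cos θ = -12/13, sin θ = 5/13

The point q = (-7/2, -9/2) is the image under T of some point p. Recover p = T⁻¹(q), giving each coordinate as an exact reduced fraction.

T1 = [-3/5 -4/5 0; 4/5 -3/5 0; 0 0 1]
T2·T1 = [16/65 63/65 0; -63/65 16/65 0; 0 0 1]
det M = 1; M⁻¹ = [16/65 -63/65 0; 63/65 16/65 0; 0 0 1]
M⁻¹ · (-7/2, -9/2)ᵀ = (7/2, -9/2)ᵀ

p = (7/2, -9/2)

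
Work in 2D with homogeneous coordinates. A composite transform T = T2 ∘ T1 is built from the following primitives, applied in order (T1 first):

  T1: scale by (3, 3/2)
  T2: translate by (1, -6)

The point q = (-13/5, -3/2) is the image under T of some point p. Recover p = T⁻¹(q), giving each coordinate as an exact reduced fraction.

T1 = [3 0 0; 0 3/2 0; 0 0 1]
T2·T1 = [3 0 1; 0 3/2 -6; 0 0 1]
det M = 9/2; M⁻¹ = [1/3 0 -1/3; 0 2/3 4; 0 0 1]
M⁻¹ · (-13/5, -3/2)ᵀ = (-6/5, 3)ᵀ

p = (-6/5, 3)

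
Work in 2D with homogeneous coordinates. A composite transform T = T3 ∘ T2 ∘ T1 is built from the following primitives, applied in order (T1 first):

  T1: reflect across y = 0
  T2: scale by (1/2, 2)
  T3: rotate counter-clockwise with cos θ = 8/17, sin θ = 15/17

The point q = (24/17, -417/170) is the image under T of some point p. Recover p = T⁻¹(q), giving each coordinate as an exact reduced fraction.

T1 = [1 0 0; 0 -1 0; 0 0 1]
T2·T1 = [1/2 0 0; 0 -2 0; 0 0 1]
T3·…·T1 = [4/17 30/17 0; 15/34 -16/17 0; 0 0 1]
det M = -1; M⁻¹ = [16/17 30/17 0; 15/34 -4/17 0; 0 0 1]
M⁻¹ · (24/17, -417/170)ᵀ = (-3, 6/5)ᵀ

p = (-3, 6/5)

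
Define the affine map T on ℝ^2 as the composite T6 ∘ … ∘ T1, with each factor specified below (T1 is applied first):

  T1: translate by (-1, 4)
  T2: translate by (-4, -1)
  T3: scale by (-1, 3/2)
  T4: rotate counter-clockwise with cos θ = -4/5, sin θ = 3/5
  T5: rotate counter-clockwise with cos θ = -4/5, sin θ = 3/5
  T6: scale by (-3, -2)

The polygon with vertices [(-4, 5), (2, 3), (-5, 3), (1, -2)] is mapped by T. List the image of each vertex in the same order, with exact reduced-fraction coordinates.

T1 translate by (-1, 4): (-4, 5) → (-5, 9); (2, 3) → (1, 7); (-5, 3) → (-6, 7); (1, -2) → (0, 2)
T2 translate by (-4, -1): (-5, 9) → (-9, 8); (1, 7) → (-3, 6); (-6, 7) → (-10, 6); (0, 2) → (-4, 1)
T3 scale by (-1, 3/2): (-9, 8) → (9, 12); (-3, 6) → (3, 9); (-10, 6) → (10, 9); (-4, 1) → (4, 3/2)
T4 rotate counter-clockwise with cos θ = -4/5, sin θ = 3/5: (9, 12) → (-72/5, -21/5); (3, 9) → (-39/5, -27/5); (10, 9) → (-67/5, -6/5); (4, 3/2) → (-41/10, 6/5)
T5 rotate counter-clockwise with cos θ = -4/5, sin θ = 3/5: (-72/5, -21/5) → (351/25, -132/25); (-39/5, -27/5) → (237/25, -9/25); (-67/5, -6/5) → (286/25, -177/25); (-41/10, 6/5) → (64/25, -171/50)
T6 scale by (-3, -2): (351/25, -132/25) → (-1053/25, 264/25); (237/25, -9/25) → (-711/25, 18/25); (286/25, -177/25) → (-858/25, 354/25); (64/25, -171/50) → (-192/25, 171/25)

image vertices: (-1053/25, 264/25), (-711/25, 18/25), (-858/25, 354/25), (-192/25, 171/25)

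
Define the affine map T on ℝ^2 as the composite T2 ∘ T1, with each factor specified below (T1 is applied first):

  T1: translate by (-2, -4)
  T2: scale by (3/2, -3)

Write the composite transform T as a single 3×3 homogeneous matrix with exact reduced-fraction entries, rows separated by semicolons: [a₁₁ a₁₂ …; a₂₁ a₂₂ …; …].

T1 = [1 0 -2; 0 1 -4; 0 0 1]
T2·T1 = [3/2 0 -3; 0 -3 12; 0 0 1]

T = [3/2 0 -3; 0 -3 12; 0 0 1]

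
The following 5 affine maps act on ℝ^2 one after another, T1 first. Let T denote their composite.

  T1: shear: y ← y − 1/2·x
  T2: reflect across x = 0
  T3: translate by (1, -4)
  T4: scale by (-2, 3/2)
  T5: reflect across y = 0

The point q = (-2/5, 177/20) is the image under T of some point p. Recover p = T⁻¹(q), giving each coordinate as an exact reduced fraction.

T1 = [1 0 0; -1/2 1 0; 0 0 1]
T2·T1 = [-1 0 0; -1/2 1 0; 0 0 1]
T3·…·T1 = [-1 0 1; -1/2 1 -4; 0 0 1]
T4·…·T1 = [2 0 -2; -3/4 3/2 -6; 0 0 1]
T5·…·T1 = [2 0 -2; 3/4 -3/2 6; 0 0 1]
det M = -3; M⁻¹ = [1/2 0 1; 1/4 -2/3 9/2; 0 0 1]
M⁻¹ · (-2/5, 177/20)ᵀ = (4/5, -3/2)ᵀ

p = (4/5, -3/2)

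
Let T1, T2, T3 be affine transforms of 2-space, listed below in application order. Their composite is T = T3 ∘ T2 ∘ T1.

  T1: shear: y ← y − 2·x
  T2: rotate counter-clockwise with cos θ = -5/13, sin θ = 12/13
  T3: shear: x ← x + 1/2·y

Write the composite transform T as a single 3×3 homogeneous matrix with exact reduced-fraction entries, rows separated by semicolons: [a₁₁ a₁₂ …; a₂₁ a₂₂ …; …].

T1 = [1 0 0; -2 1 0; 0 0 1]
T2·T1 = [19/13 -12/13 0; 22/13 -5/13 0; 0 0 1]
T3·…·T1 = [30/13 -29/26 0; 22/13 -5/13 0; 0 0 1]

T = [30/13 -29/26 0; 22/13 -5/13 0; 0 0 1]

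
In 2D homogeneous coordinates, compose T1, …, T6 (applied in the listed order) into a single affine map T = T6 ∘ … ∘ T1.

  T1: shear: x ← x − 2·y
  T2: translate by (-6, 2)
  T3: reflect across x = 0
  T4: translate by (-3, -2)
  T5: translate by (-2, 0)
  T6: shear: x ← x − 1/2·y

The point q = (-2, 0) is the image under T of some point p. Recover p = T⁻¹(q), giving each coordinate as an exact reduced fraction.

T1 = [1 -2 0; 0 1 0; 0 0 1]
T2·T1 = [1 -2 -6; 0 1 2; 0 0 1]
T3·…·T1 = [-1 2 6; 0 1 2; 0 0 1]
T4·…·T1 = [-1 2 3; 0 1 0; 0 0 1]
T5·…·T1 = [-1 2 1; 0 1 0; 0 0 1]
T6·…·T1 = [-1 3/2 1; 0 1 0; 0 0 1]
det M = -1; M⁻¹ = [-1 3/2 1; 0 1 0; 0 0 1]
M⁻¹ · (-2, 0)ᵀ = (3, 0)ᵀ

p = (3, 0)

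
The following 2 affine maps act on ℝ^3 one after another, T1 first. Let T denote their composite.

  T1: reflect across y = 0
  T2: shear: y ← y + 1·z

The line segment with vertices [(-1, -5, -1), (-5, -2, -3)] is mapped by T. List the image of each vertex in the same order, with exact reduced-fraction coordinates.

T1 reflect across y = 0: (-1, -5, -1) → (-1, 5, -1); (-5, -2, -3) → (-5, 2, -3)
T2 shear: y ← y + 1·z: (-1, 5, -1) → (-1, 4, -1); (-5, 2, -3) → (-5, -1, -3)

image vertices: (-1, 4, -1), (-5, -1, -3)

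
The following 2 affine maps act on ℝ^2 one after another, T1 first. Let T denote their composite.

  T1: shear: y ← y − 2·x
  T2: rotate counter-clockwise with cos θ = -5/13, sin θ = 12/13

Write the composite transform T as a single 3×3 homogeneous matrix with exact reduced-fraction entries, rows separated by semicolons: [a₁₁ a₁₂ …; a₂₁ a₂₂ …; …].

T = [19/13 -12/13 0; 22/13 -5/13 0; 0 0 1]

T1 = [1 0 0; -2 1 0; 0 0 1]
T2·T1 = [19/13 -12/13 0; 22/13 -5/13 0; 0 0 1]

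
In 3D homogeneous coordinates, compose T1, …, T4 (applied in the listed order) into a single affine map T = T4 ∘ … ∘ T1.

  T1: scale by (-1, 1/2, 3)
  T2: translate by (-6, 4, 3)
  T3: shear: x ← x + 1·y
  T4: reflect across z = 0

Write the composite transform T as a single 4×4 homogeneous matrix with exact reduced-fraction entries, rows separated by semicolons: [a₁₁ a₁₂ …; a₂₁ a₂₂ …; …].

T = [-1 1/2 0 -2; 0 1/2 0 4; 0 0 -3 -3; 0 0 0 1]

T1 = [-1 0 0 0; 0 1/2 0 0; 0 0 3 0; 0 0 0 1]
T2·T1 = [-1 0 0 -6; 0 1/2 0 4; 0 0 3 3; 0 0 0 1]
T3·…·T1 = [-1 1/2 0 -2; 0 1/2 0 4; 0 0 3 3; 0 0 0 1]
T4·…·T1 = [-1 1/2 0 -2; 0 1/2 0 4; 0 0 -3 -3; 0 0 0 1]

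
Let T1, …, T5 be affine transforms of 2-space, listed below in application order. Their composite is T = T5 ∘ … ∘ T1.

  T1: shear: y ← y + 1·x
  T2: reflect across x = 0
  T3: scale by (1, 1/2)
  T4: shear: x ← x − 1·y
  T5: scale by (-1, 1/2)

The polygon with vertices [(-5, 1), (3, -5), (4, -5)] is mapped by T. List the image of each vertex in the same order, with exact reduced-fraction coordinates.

T1 shear: y ← y + 1·x: (-5, 1) → (-5, -4); (3, -5) → (3, -2); (4, -5) → (4, -1)
T2 reflect across x = 0: (-5, -4) → (5, -4); (3, -2) → (-3, -2); (4, -1) → (-4, -1)
T3 scale by (1, 1/2): (5, -4) → (5, -2); (-3, -2) → (-3, -1); (-4, -1) → (-4, -1/2)
T4 shear: x ← x − 1·y: (5, -2) → (7, -2); (-3, -1) → (-2, -1); (-4, -1/2) → (-7/2, -1/2)
T5 scale by (-1, 1/2): (7, -2) → (-7, -1); (-2, -1) → (2, -1/2); (-7/2, -1/2) → (7/2, -1/4)

image vertices: (-7, -1), (2, -1/2), (7/2, -1/4)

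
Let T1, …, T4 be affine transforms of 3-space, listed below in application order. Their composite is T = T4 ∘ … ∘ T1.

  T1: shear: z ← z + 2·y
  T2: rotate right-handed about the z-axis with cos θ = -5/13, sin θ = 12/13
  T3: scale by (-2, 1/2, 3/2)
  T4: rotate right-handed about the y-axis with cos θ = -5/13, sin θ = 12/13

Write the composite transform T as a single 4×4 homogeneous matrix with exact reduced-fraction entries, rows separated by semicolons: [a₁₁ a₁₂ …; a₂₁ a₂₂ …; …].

T = [-50/169 348/169 18/13 0; 6/13 -5/26 0 0; -120/169 -483/169 -15/26 0; 0 0 0 1]

T1 = [1 0 0 0; 0 1 0 0; 0 2 1 0; 0 0 0 1]
T2·T1 = [-5/13 -12/13 0 0; 12/13 -5/13 0 0; 0 2 1 0; 0 0 0 1]
T3·…·T1 = [10/13 24/13 0 0; 6/13 -5/26 0 0; 0 3 3/2 0; 0 0 0 1]
T4·…·T1 = [-50/169 348/169 18/13 0; 6/13 -5/26 0 0; -120/169 -483/169 -15/26 0; 0 0 0 1]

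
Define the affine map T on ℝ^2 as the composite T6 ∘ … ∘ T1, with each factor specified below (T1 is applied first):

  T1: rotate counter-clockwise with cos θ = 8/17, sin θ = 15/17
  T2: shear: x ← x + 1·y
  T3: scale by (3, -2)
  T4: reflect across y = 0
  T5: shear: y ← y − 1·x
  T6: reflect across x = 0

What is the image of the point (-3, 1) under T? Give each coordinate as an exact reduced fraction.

T(p) = (228/17, 154/17)

T1 rotate counter-clockwise with cos θ = 8/17, sin θ = 15/17: (-3, 1) → (-39/17, -37/17)
T2 shear: x ← x + 1·y: (-39/17, -37/17) → (-76/17, -37/17)
T3 scale by (3, -2): (-76/17, -37/17) → (-228/17, 74/17)
T4 reflect across y = 0: (-228/17, 74/17) → (-228/17, -74/17)
T5 shear: y ← y − 1·x: (-228/17, -74/17) → (-228/17, 154/17)
T6 reflect across x = 0: (-228/17, 154/17) → (228/17, 154/17)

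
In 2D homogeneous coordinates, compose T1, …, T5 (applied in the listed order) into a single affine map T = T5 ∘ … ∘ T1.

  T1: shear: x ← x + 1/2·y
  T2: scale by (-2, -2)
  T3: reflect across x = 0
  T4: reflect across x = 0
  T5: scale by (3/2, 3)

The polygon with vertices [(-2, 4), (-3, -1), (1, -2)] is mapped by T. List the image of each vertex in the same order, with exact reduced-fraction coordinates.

image vertices: (0, -24), (21/2, 6), (0, 12)

T1 shear: x ← x + 1/2·y: (-2, 4) → (0, 4); (-3, -1) → (-7/2, -1); (1, -2) → (0, -2)
T2 scale by (-2, -2): (0, 4) → (0, -8); (-7/2, -1) → (7, 2); (0, -2) → (0, 4)
T3 reflect across x = 0: (0, -8) → (0, -8); (7, 2) → (-7, 2); (0, 4) → (0, 4)
T4 reflect across x = 0: (0, -8) → (0, -8); (-7, 2) → (7, 2); (0, 4) → (0, 4)
T5 scale by (3/2, 3): (0, -8) → (0, -24); (7, 2) → (21/2, 6); (0, 4) → (0, 12)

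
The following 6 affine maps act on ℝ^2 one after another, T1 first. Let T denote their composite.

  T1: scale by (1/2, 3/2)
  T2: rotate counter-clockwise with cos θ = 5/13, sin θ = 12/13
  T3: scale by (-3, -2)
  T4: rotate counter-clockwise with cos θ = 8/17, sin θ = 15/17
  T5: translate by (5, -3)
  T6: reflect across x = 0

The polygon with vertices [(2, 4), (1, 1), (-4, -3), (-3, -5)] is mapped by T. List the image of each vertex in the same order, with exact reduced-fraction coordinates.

image vertices: (-3973/221, 1680/221), (-1882/221, -363/442), (1346/221, -1899/221), (2540/221, -6975/442)

T1 scale by (1/2, 3/2): (2, 4) → (1, 6); (1, 1) → (1/2, 3/2); (-4, -3) → (-2, -9/2); (-3, -5) → (-3/2, -15/2)
T2 rotate counter-clockwise with cos θ = 5/13, sin θ = 12/13: (1, 6) → (-67/13, 42/13); (1/2, 3/2) → (-31/26, 27/26); (-2, -9/2) → (44/13, -93/26); (-3/2, -15/2) → (165/26, -111/26)
T3 scale by (-3, -2): (-67/13, 42/13) → (201/13, -84/13); (-31/26, 27/26) → (93/26, -27/13); (44/13, -93/26) → (-132/13, 93/13); (165/26, -111/26) → (-495/26, 111/13)
T4 rotate counter-clockwise with cos θ = 8/17, sin θ = 15/17: (201/13, -84/13) → (2868/221, 2343/221); (93/26, -27/13) → (777/221, 963/442); (-132/13, 93/13) → (-2451/221, -1236/221); (-495/26, 111/13) → (-3645/221, -5649/442)
T5 translate by (5, -3): (2868/221, 2343/221) → (3973/221, 1680/221); (777/221, 963/442) → (1882/221, -363/442); (-2451/221, -1236/221) → (-1346/221, -1899/221); (-3645/221, -5649/442) → (-2540/221, -6975/442)
T6 reflect across x = 0: (3973/221, 1680/221) → (-3973/221, 1680/221); (1882/221, -363/442) → (-1882/221, -363/442); (-1346/221, -1899/221) → (1346/221, -1899/221); (-2540/221, -6975/442) → (2540/221, -6975/442)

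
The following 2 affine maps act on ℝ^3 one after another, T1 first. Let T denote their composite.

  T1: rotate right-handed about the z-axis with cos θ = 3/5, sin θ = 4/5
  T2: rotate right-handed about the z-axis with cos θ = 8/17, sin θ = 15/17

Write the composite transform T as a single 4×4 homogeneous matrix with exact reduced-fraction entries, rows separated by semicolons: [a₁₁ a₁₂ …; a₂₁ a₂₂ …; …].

T = [-36/85 -77/85 0 0; 77/85 -36/85 0 0; 0 0 1 0; 0 0 0 1]

T1 = [3/5 -4/5 0 0; 4/5 3/5 0 0; 0 0 1 0; 0 0 0 1]
T2·T1 = [-36/85 -77/85 0 0; 77/85 -36/85 0 0; 0 0 1 0; 0 0 0 1]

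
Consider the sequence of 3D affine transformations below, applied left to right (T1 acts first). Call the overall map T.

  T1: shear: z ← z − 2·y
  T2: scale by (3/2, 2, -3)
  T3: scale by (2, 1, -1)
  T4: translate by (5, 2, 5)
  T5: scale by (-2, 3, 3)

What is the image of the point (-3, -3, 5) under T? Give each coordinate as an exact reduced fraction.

T(p) = (8, -12, 114)

T1 shear: z ← z − 2·y: (-3, -3, 5) → (-3, -3, 11)
T2 scale by (3/2, 2, -3): (-3, -3, 11) → (-9/2, -6, -33)
T3 scale by (2, 1, -1): (-9/2, -6, -33) → (-9, -6, 33)
T4 translate by (5, 2, 5): (-9, -6, 33) → (-4, -4, 38)
T5 scale by (-2, 3, 3): (-4, -4, 38) → (8, -12, 114)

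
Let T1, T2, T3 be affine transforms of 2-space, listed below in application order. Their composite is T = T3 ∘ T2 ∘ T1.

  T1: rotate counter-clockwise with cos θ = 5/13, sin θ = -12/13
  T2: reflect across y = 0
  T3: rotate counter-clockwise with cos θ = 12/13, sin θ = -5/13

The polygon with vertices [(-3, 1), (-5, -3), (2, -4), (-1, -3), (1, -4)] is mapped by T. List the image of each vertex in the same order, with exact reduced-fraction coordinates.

T1 rotate counter-clockwise with cos θ = 5/13, sin θ = -12/13: (-3, 1) → (-3/13, 41/13); (-5, -3) → (-61/13, 45/13); (2, -4) → (-38/13, -44/13); (-1, -3) → (-41/13, -3/13); (1, -4) → (-43/13, -32/13)
T2 reflect across y = 0: (-3/13, 41/13) → (-3/13, -41/13); (-61/13, 45/13) → (-61/13, -45/13); (-38/13, -44/13) → (-38/13, 44/13); (-41/13, -3/13) → (-41/13, 3/13); (-43/13, -32/13) → (-43/13, 32/13)
T3 rotate counter-clockwise with cos θ = 12/13, sin θ = -5/13: (-3/13, -41/13) → (-241/169, -477/169); (-61/13, -45/13) → (-957/169, -235/169); (-38/13, 44/13) → (-236/169, 718/169); (-41/13, 3/13) → (-477/169, 241/169); (-43/13, 32/13) → (-356/169, 599/169)

image vertices: (-241/169, -477/169), (-957/169, -235/169), (-236/169, 718/169), (-477/169, 241/169), (-356/169, 599/169)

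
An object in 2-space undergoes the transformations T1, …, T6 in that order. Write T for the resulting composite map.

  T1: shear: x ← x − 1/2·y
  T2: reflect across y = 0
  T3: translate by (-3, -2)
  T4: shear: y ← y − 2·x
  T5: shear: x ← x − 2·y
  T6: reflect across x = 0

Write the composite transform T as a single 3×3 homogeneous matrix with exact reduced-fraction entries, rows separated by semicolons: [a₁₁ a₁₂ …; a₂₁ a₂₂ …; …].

T = [-5 1/2 11; -2 0 4; 0 0 1]

T1 = [1 -1/2 0; 0 1 0; 0 0 1]
T2·T1 = [1 -1/2 0; 0 -1 0; 0 0 1]
T3·…·T1 = [1 -1/2 -3; 0 -1 -2; 0 0 1]
T4·…·T1 = [1 -1/2 -3; -2 0 4; 0 0 1]
T5·…·T1 = [5 -1/2 -11; -2 0 4; 0 0 1]
T6·…·T1 = [-5 1/2 11; -2 0 4; 0 0 1]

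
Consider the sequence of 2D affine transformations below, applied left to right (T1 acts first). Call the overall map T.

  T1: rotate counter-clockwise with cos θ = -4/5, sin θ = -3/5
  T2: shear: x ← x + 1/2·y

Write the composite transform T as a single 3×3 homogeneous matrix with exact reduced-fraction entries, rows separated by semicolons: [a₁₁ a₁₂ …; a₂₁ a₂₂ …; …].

T1 = [-4/5 3/5 0; -3/5 -4/5 0; 0 0 1]
T2·T1 = [-11/10 1/5 0; -3/5 -4/5 0; 0 0 1]

T = [-11/10 1/5 0; -3/5 -4/5 0; 0 0 1]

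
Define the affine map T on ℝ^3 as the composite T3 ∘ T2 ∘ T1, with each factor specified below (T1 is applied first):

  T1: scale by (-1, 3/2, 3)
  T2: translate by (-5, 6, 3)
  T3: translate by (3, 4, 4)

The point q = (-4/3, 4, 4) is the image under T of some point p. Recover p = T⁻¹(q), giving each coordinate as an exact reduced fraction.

T1 = [-1 0 0 0; 0 3/2 0 0; 0 0 3 0; 0 0 0 1]
T2·T1 = [-1 0 0 -5; 0 3/2 0 6; 0 0 3 3; 0 0 0 1]
T3·…·T1 = [-1 0 0 -2; 0 3/2 0 10; 0 0 3 7; 0 0 0 1]
det M = -9/2; M⁻¹ = [-1 0 0 -2; 0 2/3 0 -20/3; 0 0 1/3 -7/3; 0 0 0 1]
M⁻¹ · (-4/3, 4, 4)ᵀ = (-2/3, -4, -1)ᵀ

p = (-2/3, -4, -1)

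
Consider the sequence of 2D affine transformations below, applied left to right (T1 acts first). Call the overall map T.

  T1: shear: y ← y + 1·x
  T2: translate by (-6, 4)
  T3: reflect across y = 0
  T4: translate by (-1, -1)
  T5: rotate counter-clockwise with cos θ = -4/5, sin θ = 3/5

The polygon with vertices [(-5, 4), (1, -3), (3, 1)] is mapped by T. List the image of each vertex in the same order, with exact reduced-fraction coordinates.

image vertices: (12, -4), (33/5, -6/5), (43/5, 24/5)

T1 shear: y ← y + 1·x: (-5, 4) → (-5, -1); (1, -3) → (1, -2); (3, 1) → (3, 4)
T2 translate by (-6, 4): (-5, -1) → (-11, 3); (1, -2) → (-5, 2); (3, 4) → (-3, 8)
T3 reflect across y = 0: (-11, 3) → (-11, -3); (-5, 2) → (-5, -2); (-3, 8) → (-3, -8)
T4 translate by (-1, -1): (-11, -3) → (-12, -4); (-5, -2) → (-6, -3); (-3, -8) → (-4, -9)
T5 rotate counter-clockwise with cos θ = -4/5, sin θ = 3/5: (-12, -4) → (12, -4); (-6, -3) → (33/5, -6/5); (-4, -9) → (43/5, 24/5)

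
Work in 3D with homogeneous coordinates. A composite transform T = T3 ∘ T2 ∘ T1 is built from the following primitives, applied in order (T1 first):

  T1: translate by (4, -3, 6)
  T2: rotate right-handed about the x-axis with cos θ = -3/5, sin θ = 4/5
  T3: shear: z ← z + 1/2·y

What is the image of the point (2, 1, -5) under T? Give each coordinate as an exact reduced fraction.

T(p) = (6, 2/5, -2)

T1 translate by (4, -3, 6): (2, 1, -5) → (6, -2, 1)
T2 rotate right-handed about the x-axis with cos θ = -3/5, sin θ = 4/5: (6, -2, 1) → (6, 2/5, -11/5)
T3 shear: z ← z + 1/2·y: (6, 2/5, -11/5) → (6, 2/5, -2)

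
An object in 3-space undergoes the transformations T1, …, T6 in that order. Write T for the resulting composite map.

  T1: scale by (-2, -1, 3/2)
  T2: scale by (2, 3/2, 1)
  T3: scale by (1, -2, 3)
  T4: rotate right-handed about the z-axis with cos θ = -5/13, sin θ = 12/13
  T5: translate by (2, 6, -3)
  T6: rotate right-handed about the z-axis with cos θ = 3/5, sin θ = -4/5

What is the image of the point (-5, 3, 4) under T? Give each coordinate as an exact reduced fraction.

T(p) = (42/5, 119/5, 15)

T1 scale by (-2, -1, 3/2): (-5, 3, 4) → (10, -3, 6)
T2 scale by (2, 3/2, 1): (10, -3, 6) → (20, -9/2, 6)
T3 scale by (1, -2, 3): (20, -9/2, 6) → (20, 9, 18)
T4 rotate right-handed about the z-axis with cos θ = -5/13, sin θ = 12/13: (20, 9, 18) → (-16, 15, 18)
T5 translate by (2, 6, -3): (-16, 15, 18) → (-14, 21, 15)
T6 rotate right-handed about the z-axis with cos θ = 3/5, sin θ = -4/5: (-14, 21, 15) → (42/5, 119/5, 15)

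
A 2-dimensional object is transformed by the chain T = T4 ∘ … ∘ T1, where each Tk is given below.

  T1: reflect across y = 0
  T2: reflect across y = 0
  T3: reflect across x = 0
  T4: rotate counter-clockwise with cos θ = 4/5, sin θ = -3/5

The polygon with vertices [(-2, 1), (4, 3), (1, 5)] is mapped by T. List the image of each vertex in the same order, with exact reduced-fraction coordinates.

image vertices: (11/5, -2/5), (-7/5, 24/5), (11/5, 23/5)

T1 reflect across y = 0: (-2, 1) → (-2, -1); (4, 3) → (4, -3); (1, 5) → (1, -5)
T2 reflect across y = 0: (-2, -1) → (-2, 1); (4, -3) → (4, 3); (1, -5) → (1, 5)
T3 reflect across x = 0: (-2, 1) → (2, 1); (4, 3) → (-4, 3); (1, 5) → (-1, 5)
T4 rotate counter-clockwise with cos θ = 4/5, sin θ = -3/5: (2, 1) → (11/5, -2/5); (-4, 3) → (-7/5, 24/5); (-1, 5) → (11/5, 23/5)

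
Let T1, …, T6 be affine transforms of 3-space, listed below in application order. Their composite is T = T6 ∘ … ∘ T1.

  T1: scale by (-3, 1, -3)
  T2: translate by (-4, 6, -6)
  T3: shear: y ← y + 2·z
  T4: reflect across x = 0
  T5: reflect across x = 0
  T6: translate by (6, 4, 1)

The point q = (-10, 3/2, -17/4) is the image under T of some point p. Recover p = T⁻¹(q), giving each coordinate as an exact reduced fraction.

T1 = [-3 0 0 0; 0 1 0 0; 0 0 -3 0; 0 0 0 1]
T2·T1 = [-3 0 0 -4; 0 1 0 6; 0 0 -3 -6; 0 0 0 1]
T3·…·T1 = [-3 0 0 -4; 0 1 -6 -6; 0 0 -3 -6; 0 0 0 1]
T4·…·T1 = [3 0 0 4; 0 1 -6 -6; 0 0 -3 -6; 0 0 0 1]
T5·…·T1 = [-3 0 0 -4; 0 1 -6 -6; 0 0 -3 -6; 0 0 0 1]
T6·…·T1 = [-3 0 0 2; 0 1 -6 -2; 0 0 -3 -5; 0 0 0 1]
det M = 9; M⁻¹ = [-1/3 0 0 2/3; 0 1 -2 -8; 0 0 -1/3 -5/3; 0 0 0 1]
M⁻¹ · (-10, 3/2, -17/4)ᵀ = (4, 2, -1/4)ᵀ

p = (4, 2, -1/4)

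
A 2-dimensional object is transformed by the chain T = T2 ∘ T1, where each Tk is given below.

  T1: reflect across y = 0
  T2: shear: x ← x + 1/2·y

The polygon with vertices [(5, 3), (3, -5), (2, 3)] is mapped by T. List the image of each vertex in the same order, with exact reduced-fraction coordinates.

image vertices: (7/2, -3), (11/2, 5), (1/2, -3)

T1 reflect across y = 0: (5, 3) → (5, -3); (3, -5) → (3, 5); (2, 3) → (2, -3)
T2 shear: x ← x + 1/2·y: (5, -3) → (7/2, -3); (3, 5) → (11/2, 5); (2, -3) → (1/2, -3)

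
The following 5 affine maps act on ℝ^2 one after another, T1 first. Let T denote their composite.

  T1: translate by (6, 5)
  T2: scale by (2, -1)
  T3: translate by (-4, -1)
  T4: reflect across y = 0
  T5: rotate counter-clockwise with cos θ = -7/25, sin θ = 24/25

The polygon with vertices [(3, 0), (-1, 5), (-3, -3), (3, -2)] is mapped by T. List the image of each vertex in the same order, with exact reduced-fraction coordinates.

image vertices: (-242/25, 294/25), (-306/25, 67/25), (-86/25, 27/25), (-194/25, 308/25)

T1 translate by (6, 5): (3, 0) → (9, 5); (-1, 5) → (5, 10); (-3, -3) → (3, 2); (3, -2) → (9, 3)
T2 scale by (2, -1): (9, 5) → (18, -5); (5, 10) → (10, -10); (3, 2) → (6, -2); (9, 3) → (18, -3)
T3 translate by (-4, -1): (18, -5) → (14, -6); (10, -10) → (6, -11); (6, -2) → (2, -3); (18, -3) → (14, -4)
T4 reflect across y = 0: (14, -6) → (14, 6); (6, -11) → (6, 11); (2, -3) → (2, 3); (14, -4) → (14, 4)
T5 rotate counter-clockwise with cos θ = -7/25, sin θ = 24/25: (14, 6) → (-242/25, 294/25); (6, 11) → (-306/25, 67/25); (2, 3) → (-86/25, 27/25); (14, 4) → (-194/25, 308/25)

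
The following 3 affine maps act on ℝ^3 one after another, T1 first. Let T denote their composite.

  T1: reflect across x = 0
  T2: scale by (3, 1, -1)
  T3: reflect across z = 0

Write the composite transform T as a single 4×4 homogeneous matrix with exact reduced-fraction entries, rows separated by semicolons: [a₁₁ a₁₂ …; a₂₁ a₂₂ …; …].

T1 = [-1 0 0 0; 0 1 0 0; 0 0 1 0; 0 0 0 1]
T2·T1 = [-3 0 0 0; 0 1 0 0; 0 0 -1 0; 0 0 0 1]
T3·…·T1 = [-3 0 0 0; 0 1 0 0; 0 0 1 0; 0 0 0 1]

T = [-3 0 0 0; 0 1 0 0; 0 0 1 0; 0 0 0 1]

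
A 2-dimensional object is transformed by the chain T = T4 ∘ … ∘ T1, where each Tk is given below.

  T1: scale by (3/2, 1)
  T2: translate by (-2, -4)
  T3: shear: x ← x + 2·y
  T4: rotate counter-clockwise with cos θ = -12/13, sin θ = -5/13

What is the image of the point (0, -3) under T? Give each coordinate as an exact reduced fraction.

T1 scale by (3/2, 1): (0, -3) → (0, -3)
T2 translate by (-2, -4): (0, -3) → (-2, -7)
T3 shear: x ← x + 2·y: (-2, -7) → (-16, -7)
T4 rotate counter-clockwise with cos θ = -12/13, sin θ = -5/13: (-16, -7) → (157/13, 164/13)

T(p) = (157/13, 164/13)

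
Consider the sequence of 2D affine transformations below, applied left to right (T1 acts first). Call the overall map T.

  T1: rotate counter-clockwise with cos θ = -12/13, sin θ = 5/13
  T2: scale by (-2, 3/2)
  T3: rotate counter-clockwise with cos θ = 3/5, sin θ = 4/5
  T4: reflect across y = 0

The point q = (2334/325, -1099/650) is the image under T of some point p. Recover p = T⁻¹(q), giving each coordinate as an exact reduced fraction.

p = (7/5, 4)

T1 = [-12/13 -5/13 0; 5/13 -12/13 0; 0 0 1]
T2·T1 = [24/13 10/13 0; 15/26 -18/13 0; 0 0 1]
T3·…·T1 = [42/65 102/65 0; 237/130 -14/65 0; 0 0 1]
T4·…·T1 = [42/65 102/65 0; -237/130 14/65 0; 0 0 1]
det M = 3; M⁻¹ = [14/195 -34/65 0; 79/130 14/65 0; 0 0 1]
M⁻¹ · (2334/325, -1099/650)ᵀ = (7/5, 4)ᵀ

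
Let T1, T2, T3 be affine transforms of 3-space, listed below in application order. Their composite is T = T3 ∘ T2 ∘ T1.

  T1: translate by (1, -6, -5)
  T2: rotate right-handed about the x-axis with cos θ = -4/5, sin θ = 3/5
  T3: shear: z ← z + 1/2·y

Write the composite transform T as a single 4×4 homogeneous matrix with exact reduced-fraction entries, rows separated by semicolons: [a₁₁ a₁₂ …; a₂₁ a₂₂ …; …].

T = [1 0 0 1; 0 -4/5 -3/5 39/5; 0 1/5 -11/10 43/10; 0 0 0 1]

T1 = [1 0 0 1; 0 1 0 -6; 0 0 1 -5; 0 0 0 1]
T2·T1 = [1 0 0 1; 0 -4/5 -3/5 39/5; 0 3/5 -4/5 2/5; 0 0 0 1]
T3·…·T1 = [1 0 0 1; 0 -4/5 -3/5 39/5; 0 1/5 -11/10 43/10; 0 0 0 1]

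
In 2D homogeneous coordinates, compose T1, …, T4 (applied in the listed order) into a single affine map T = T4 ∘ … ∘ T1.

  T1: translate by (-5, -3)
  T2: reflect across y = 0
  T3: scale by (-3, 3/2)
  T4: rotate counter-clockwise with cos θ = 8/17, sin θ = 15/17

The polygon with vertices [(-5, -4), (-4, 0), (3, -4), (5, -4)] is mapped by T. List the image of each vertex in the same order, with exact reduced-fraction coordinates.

image vertices: (165/34, 534/17), (297/34, 441/17), (-219/34, 174/17), (-315/34, 84/17)

T1 translate by (-5, -3): (-5, -4) → (-10, -7); (-4, 0) → (-9, -3); (3, -4) → (-2, -7); (5, -4) → (0, -7)
T2 reflect across y = 0: (-10, -7) → (-10, 7); (-9, -3) → (-9, 3); (-2, -7) → (-2, 7); (0, -7) → (0, 7)
T3 scale by (-3, 3/2): (-10, 7) → (30, 21/2); (-9, 3) → (27, 9/2); (-2, 7) → (6, 21/2); (0, 7) → (0, 21/2)
T4 rotate counter-clockwise with cos θ = 8/17, sin θ = 15/17: (30, 21/2) → (165/34, 534/17); (27, 9/2) → (297/34, 441/17); (6, 21/2) → (-219/34, 174/17); (0, 21/2) → (-315/34, 84/17)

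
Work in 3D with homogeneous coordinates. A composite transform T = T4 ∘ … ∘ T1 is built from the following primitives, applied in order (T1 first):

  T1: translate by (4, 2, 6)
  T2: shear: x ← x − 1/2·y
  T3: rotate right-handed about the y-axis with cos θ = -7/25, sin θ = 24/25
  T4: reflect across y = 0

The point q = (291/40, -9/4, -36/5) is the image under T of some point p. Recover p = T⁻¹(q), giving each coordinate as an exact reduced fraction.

p = (2, 1/4, 3)

T1 = [1 0 0 4; 0 1 0 2; 0 0 1 6; 0 0 0 1]
T2·T1 = [1 -1/2 0 3; 0 1 0 2; 0 0 1 6; 0 0 0 1]
T3·…·T1 = [-7/25 7/50 24/25 123/25; 0 1 0 2; -24/25 12/25 -7/25 -114/25; 0 0 0 1]
T4·…·T1 = [-7/25 7/50 24/25 123/25; 0 -1 0 -2; -24/25 12/25 -7/25 -114/25; 0 0 0 1]
det M = -1; M⁻¹ = [-7/25 -1/2 -24/25 -4; 0 -1 0 -2; 24/25 0 -7/25 -6; 0 0 0 1]
M⁻¹ · (291/40, -9/4, -36/5)ᵀ = (2, 1/4, 3)ᵀ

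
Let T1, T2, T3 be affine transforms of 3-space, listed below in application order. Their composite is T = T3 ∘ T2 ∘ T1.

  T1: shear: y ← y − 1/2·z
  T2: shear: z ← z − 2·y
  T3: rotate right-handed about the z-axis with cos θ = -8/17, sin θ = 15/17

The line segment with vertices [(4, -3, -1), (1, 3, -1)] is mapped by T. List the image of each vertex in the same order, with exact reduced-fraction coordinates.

T1 shear: y ← y − 1/2·z: (4, -3, -1) → (4, -5/2, -1); (1, 3, -1) → (1, 7/2, -1)
T2 shear: z ← z − 2·y: (4, -5/2, -1) → (4, -5/2, 4); (1, 7/2, -1) → (1, 7/2, -8)
T3 rotate right-handed about the z-axis with cos θ = -8/17, sin θ = 15/17: (4, -5/2, 4) → (11/34, 80/17, 4); (1, 7/2, -8) → (-121/34, -13/17, -8)

image vertices: (11/34, 80/17, 4), (-121/34, -13/17, -8)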